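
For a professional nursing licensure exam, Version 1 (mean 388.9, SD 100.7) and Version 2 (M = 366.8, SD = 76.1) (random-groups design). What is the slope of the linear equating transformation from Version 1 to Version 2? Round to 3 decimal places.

0.756

A = SD_Y / SD_X = 76.1 / 100.7 = 0.756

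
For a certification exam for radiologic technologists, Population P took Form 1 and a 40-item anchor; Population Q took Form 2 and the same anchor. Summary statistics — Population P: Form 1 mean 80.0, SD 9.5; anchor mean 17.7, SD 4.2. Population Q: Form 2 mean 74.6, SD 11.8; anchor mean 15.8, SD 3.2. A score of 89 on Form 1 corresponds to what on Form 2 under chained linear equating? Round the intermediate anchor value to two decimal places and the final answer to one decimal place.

Form 1 → anchor (Population P): v = (4.2/9.5)(89 − 80.0) + 17.7 = 21.68
anchor → Form 2 (Population Q): y = (11.8/3.2)(21.68 − 15.8) + 74.6 = 96.3

96.3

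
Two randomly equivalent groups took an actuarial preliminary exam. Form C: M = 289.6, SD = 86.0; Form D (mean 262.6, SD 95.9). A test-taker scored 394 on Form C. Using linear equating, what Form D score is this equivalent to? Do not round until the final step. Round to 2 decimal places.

379.02

Linear equating: y = (SD_Y/SD_X)(x − M_X) + M_Y
y = (95.9/86.0)(394 − 289.6) + 262.6
y = 1.115116 × 104.4 + 262.6 = 116.4181 + 262.6 = 379.02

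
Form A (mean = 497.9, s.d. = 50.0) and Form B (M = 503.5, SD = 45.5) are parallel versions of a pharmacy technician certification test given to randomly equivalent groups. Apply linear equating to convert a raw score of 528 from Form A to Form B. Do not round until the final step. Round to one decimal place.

Linear equating: y = (SD_Y/SD_X)(x − M_X) + M_Y
y = (45.5/50.0)(528 − 497.9) + 503.5
y = 0.910000 × 30.1 + 503.5 = 27.3910 + 503.5 = 530.9

530.9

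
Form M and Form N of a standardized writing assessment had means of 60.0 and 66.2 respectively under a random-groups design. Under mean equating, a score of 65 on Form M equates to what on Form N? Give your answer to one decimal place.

Mean equating: y = x + (M_Y − M_X) = 65 + (66.2 − 60.0) = 71.2

71.2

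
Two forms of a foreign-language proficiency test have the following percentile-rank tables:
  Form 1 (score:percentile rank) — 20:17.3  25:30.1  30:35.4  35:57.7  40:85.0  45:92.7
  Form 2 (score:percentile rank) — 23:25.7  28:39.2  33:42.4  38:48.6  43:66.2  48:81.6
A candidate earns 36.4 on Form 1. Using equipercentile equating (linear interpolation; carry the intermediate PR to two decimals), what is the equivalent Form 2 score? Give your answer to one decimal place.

PR of 36.4 on Form 1: 57.7 + (36.4 − 35)/(40 − 35) × (85.0 − 57.7) = 65.34
On Form 2, PR 65.34 falls between score 38 (PR 48.6) and 43 (PR 66.2).
Interpolate: 38 + (65.34 − 48.6)/(66.2 − 48.6) × (43 − 38) = 42.8

42.8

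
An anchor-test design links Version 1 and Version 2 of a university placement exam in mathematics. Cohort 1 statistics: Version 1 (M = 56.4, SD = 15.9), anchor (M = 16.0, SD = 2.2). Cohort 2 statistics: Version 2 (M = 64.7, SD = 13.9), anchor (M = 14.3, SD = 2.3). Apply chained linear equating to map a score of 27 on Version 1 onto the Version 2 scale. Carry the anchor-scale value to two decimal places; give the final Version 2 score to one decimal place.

50.4

Version 1 → anchor (Cohort 1): v = (2.2/15.9)(27 − 56.4) + 16.0 = 11.93
anchor → Version 2 (Cohort 2): y = (13.9/2.3)(11.93 − 14.3) + 64.7 = 50.4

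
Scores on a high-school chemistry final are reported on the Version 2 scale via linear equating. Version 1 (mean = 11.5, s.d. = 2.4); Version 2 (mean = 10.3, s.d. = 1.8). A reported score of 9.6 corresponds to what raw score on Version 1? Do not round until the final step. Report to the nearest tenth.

Invert y = (SD_Y/SD_X)(x − M_X) + M_Y:
x = (SD_X/SD_Y)(y − M_Y) + M_X = (2.4/1.8)(9.6 − 10.3) + 11.5
x = 1.333333 × -0.700 + 11.5 = 10.6

10.6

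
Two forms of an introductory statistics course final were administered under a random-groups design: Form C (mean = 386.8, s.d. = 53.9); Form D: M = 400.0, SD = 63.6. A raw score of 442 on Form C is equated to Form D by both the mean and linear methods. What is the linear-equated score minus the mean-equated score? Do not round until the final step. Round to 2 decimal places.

Mean-equated: 442 + (400.0 − 386.8) = 455.20
Linear-equated: (63.6/53.9)(442 − 386.8) + 400.0 = 465.134
Difference = 465.134 − 455.20 = 9.93

9.93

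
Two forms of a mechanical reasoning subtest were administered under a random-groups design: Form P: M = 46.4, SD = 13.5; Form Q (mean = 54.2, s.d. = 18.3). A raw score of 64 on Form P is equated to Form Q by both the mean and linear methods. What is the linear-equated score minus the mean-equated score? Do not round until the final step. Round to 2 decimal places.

Mean-equated: 64 + (54.2 − 46.4) = 71.80
Linear-equated: (18.3/13.5)(64 − 46.4) + 54.2 = 78.058
Difference = 78.058 − 71.80 = 6.26

6.26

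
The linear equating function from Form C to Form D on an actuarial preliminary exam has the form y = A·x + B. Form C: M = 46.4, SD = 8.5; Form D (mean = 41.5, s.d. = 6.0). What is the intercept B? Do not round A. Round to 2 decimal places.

8.75

A = SD_Y / SD_X = 6.0 / 8.5 = 0.705882
B = M_Y − A·M_X = 41.5 − 0.705882 × 46.4 = 8.75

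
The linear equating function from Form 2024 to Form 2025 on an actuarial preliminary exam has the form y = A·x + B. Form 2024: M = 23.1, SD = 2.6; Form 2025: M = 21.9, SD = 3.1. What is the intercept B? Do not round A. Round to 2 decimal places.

A = SD_Y / SD_X = 3.1 / 2.6 = 1.192308
B = M_Y − A·M_X = 21.9 − 1.192308 × 23.1 = -5.64

-5.64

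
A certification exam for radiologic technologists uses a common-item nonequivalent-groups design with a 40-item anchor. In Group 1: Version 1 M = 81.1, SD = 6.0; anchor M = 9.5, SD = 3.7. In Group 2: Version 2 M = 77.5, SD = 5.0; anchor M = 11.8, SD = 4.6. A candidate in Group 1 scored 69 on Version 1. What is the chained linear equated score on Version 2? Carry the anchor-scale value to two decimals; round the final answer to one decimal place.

66.9

Version 1 → anchor (Group 1): v = (3.7/6.0)(69 − 81.1) + 9.5 = 2.04
anchor → Version 2 (Group 2): y = (5.0/4.6)(2.04 − 11.8) + 77.5 = 66.9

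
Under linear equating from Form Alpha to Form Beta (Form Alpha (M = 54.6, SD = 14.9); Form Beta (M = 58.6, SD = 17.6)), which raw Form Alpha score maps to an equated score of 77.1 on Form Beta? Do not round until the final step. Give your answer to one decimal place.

70.3

Invert y = (SD_Y/SD_X)(x − M_X) + M_Y:
x = (SD_X/SD_Y)(y − M_Y) + M_X = (14.9/17.6)(77.1 − 58.6) + 54.6
x = 0.846591 × 18.500 + 54.6 = 70.3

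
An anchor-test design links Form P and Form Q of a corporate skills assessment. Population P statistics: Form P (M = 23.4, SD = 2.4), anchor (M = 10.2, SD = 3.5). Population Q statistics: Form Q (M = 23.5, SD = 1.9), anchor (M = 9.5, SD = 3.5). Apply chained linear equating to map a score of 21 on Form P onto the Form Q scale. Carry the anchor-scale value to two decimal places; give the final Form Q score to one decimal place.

Form P → anchor (Population P): v = (3.5/2.4)(21 − 23.4) + 10.2 = 6.70
anchor → Form Q (Population Q): y = (1.9/3.5)(6.70 − 9.5) + 23.5 = 22.0

22.0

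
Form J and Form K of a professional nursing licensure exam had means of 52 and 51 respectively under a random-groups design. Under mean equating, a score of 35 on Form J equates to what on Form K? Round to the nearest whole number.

Mean equating: y = x + (M_Y − M_X) = 35 + (51 − 52) = 34

34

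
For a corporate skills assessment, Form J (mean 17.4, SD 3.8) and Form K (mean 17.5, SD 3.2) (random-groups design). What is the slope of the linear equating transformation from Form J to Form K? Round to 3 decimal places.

0.842

A = SD_Y / SD_X = 3.2 / 3.8 = 0.842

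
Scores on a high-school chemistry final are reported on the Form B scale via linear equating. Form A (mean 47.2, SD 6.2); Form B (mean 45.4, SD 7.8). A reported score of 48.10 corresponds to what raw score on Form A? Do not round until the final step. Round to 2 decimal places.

49.35

Invert y = (SD_Y/SD_X)(x − M_X) + M_Y:
x = (SD_X/SD_Y)(y − M_Y) + M_X = (6.2/7.8)(48.10 − 45.4) + 47.2
x = 0.794872 × 2.700 + 47.2 = 49.35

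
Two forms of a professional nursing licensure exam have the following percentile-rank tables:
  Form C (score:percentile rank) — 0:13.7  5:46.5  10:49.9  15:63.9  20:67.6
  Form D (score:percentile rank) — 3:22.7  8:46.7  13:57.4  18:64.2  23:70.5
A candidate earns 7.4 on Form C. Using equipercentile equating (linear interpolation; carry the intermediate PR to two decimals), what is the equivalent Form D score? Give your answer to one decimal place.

PR of 7.4 on Form C: 46.5 + (7.4 − 5)/(10 − 5) × (49.9 − 46.5) = 48.13
On Form D, PR 48.13 falls between score 8 (PR 46.7) and 13 (PR 57.4).
Interpolate: 8 + (48.13 − 46.7)/(57.4 − 46.7) × (13 − 8) = 8.7

8.7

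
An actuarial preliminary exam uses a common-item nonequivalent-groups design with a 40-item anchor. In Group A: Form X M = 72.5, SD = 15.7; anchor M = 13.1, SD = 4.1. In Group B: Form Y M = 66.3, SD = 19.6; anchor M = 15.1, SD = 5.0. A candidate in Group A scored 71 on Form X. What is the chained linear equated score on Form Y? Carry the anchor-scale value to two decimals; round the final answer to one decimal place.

Form X → anchor (Group A): v = (4.1/15.7)(71 − 72.5) + 13.1 = 12.71
anchor → Form Y (Group B): y = (19.6/5.0)(12.71 − 15.1) + 66.3 = 56.9

56.9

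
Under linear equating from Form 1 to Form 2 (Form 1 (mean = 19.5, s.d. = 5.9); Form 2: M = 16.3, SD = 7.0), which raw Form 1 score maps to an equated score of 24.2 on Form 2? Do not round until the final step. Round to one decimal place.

26.2

Invert y = (SD_Y/SD_X)(x − M_X) + M_Y:
x = (SD_X/SD_Y)(y − M_Y) + M_X = (5.9/7.0)(24.2 − 16.3) + 19.5
x = 0.842857 × 7.900 + 19.5 = 26.2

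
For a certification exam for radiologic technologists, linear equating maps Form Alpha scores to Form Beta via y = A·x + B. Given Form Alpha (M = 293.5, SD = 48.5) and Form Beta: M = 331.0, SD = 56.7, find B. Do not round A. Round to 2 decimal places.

A = SD_Y / SD_X = 56.7 / 48.5 = 1.169072
B = M_Y − A·M_X = 331.0 − 1.169072 × 293.5 = -12.12

-12.12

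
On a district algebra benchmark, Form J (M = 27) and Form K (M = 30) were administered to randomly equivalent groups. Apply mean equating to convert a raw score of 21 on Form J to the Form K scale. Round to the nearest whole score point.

24

Mean equating: y = x + (M_Y − M_X) = 21 + (30 − 27) = 24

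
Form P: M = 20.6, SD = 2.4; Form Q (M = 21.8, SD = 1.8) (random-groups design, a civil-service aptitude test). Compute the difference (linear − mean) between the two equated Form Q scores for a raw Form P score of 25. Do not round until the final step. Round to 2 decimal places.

Mean-equated: 25 + (21.8 − 20.6) = 26.20
Linear-equated: (1.8/2.4)(25 − 20.6) + 21.8 = 25.100
Difference = 25.100 − 26.20 = -1.10

-1.10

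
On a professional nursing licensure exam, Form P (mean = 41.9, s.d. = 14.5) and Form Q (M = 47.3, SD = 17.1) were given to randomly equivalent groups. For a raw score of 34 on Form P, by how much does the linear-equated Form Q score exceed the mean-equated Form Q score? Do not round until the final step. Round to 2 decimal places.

-1.42

Mean-equated: 34 + (47.3 − 41.9) = 39.40
Linear-equated: (17.1/14.5)(34 − 41.9) + 47.3 = 37.983
Difference = 37.983 − 39.40 = -1.42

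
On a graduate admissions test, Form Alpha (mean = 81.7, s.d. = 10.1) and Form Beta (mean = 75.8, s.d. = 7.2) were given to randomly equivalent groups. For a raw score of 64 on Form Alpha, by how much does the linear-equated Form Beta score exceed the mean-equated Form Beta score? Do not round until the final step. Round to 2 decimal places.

Mean-equated: 64 + (75.8 − 81.7) = 58.10
Linear-equated: (7.2/10.1)(64 − 81.7) + 75.8 = 63.182
Difference = 63.182 − 58.10 = 5.08

5.08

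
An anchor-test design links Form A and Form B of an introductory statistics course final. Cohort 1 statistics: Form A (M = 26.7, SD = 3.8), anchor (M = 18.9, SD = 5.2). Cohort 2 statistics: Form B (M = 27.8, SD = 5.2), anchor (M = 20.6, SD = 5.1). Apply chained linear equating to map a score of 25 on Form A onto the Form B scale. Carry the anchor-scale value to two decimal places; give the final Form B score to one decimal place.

Form A → anchor (Cohort 1): v = (5.2/3.8)(25 − 26.7) + 18.9 = 16.57
anchor → Form B (Cohort 2): y = (5.2/5.1)(16.57 − 20.6) + 27.8 = 23.7

23.7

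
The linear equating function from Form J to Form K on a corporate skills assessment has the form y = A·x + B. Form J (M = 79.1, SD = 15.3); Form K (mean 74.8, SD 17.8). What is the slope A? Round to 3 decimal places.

1.163

A = SD_Y / SD_X = 17.8 / 15.3 = 1.163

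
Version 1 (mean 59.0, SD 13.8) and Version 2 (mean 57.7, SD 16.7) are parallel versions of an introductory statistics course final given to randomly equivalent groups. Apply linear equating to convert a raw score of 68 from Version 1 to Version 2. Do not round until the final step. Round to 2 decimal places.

Linear equating: y = (SD_Y/SD_X)(x − M_X) + M_Y
y = (16.7/13.8)(68 − 59.0) + 57.7
y = 1.210145 × 9.0 + 57.7 = 10.8913 + 57.7 = 68.59

68.59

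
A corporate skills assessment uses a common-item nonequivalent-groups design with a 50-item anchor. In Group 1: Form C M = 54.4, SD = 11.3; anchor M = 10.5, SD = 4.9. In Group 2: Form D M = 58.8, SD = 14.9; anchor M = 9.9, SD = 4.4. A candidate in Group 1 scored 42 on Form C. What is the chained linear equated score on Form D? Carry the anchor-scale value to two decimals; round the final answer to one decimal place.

42.6

Form C → anchor (Group 1): v = (4.9/11.3)(42 − 54.4) + 10.5 = 5.12
anchor → Form D (Group 2): y = (14.9/4.4)(5.12 − 9.9) + 58.8 = 42.6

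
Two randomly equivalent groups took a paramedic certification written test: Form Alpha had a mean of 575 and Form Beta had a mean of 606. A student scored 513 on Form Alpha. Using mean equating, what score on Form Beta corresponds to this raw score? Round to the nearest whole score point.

Mean equating: y = x + (M_Y − M_X) = 513 + (606 − 575) = 544

544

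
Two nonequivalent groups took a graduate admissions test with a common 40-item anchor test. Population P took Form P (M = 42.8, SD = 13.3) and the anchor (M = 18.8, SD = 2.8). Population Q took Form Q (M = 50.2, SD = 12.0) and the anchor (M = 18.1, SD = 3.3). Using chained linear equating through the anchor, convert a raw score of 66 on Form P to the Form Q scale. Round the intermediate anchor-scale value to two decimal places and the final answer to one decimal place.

70.5

Form P → anchor (Population P): v = (2.8/13.3)(66 − 42.8) + 18.8 = 23.68
anchor → Form Q (Population Q): y = (12.0/3.3)(23.68 − 18.1) + 50.2 = 70.5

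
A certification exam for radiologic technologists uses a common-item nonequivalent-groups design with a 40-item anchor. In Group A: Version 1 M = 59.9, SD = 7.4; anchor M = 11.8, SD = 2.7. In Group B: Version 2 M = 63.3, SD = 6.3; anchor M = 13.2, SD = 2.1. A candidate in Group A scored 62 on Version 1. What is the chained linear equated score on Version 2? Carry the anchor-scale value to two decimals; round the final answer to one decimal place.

61.4

Version 1 → anchor (Group A): v = (2.7/7.4)(62 − 59.9) + 11.8 = 12.57
anchor → Version 2 (Group B): y = (6.3/2.1)(12.57 − 13.2) + 63.3 = 61.4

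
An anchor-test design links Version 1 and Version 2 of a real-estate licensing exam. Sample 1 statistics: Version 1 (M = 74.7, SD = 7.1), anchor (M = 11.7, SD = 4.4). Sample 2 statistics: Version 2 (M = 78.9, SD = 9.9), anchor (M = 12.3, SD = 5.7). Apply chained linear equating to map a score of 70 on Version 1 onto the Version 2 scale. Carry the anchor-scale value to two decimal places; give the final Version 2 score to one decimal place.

72.8

Version 1 → anchor (Sample 1): v = (4.4/7.1)(70 − 74.7) + 11.7 = 8.79
anchor → Version 2 (Sample 2): y = (9.9/5.7)(8.79 − 12.3) + 78.9 = 72.8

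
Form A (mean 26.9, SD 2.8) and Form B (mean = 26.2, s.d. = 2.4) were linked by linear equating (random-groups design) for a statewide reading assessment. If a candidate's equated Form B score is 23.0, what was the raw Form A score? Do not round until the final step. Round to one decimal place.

23.2

Invert y = (SD_Y/SD_X)(x − M_X) + M_Y:
x = (SD_X/SD_Y)(y − M_Y) + M_X = (2.8/2.4)(23.0 − 26.2) + 26.9
x = 1.166667 × -3.200 + 26.9 = 23.2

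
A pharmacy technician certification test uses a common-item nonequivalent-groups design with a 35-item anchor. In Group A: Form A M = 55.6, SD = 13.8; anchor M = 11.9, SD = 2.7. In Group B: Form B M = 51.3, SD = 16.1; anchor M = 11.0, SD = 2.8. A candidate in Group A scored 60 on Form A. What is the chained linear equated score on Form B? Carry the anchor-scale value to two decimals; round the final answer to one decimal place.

Form A → anchor (Group A): v = (2.7/13.8)(60 − 55.6) + 11.9 = 12.76
anchor → Form B (Group B): y = (16.1/2.8)(12.76 − 11.0) + 51.3 = 61.4

61.4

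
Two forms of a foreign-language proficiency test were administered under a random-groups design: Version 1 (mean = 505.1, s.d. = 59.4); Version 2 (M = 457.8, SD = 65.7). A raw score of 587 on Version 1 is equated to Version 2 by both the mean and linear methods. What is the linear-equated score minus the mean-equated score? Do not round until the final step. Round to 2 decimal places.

Mean-equated: 587 + (457.8 − 505.1) = 539.70
Linear-equated: (65.7/59.4)(587 − 505.1) + 457.8 = 548.386
Difference = 548.386 − 539.70 = 8.69

8.69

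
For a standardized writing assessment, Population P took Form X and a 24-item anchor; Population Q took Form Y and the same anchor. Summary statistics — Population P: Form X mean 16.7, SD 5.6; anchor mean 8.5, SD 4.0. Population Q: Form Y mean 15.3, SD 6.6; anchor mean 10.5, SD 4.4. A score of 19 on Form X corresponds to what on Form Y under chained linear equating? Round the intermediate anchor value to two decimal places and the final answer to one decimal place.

Form X → anchor (Population P): v = (4.0/5.6)(19 − 16.7) + 8.5 = 10.14
anchor → Form Y (Population Q): y = (6.6/4.4)(10.14 − 10.5) + 15.3 = 14.8

14.8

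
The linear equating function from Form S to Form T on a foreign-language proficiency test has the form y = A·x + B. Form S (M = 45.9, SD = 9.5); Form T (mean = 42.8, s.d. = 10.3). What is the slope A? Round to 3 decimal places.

1.084

A = SD_Y / SD_X = 10.3 / 9.5 = 1.084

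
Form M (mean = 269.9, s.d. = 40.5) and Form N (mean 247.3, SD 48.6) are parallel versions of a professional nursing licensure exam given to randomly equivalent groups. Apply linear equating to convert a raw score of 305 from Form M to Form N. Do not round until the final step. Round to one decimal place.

289.4

Linear equating: y = (SD_Y/SD_X)(x − M_X) + M_Y
y = (48.6/40.5)(305 − 269.9) + 247.3
y = 1.200000 × 35.1 + 247.3 = 42.1200 + 247.3 = 289.4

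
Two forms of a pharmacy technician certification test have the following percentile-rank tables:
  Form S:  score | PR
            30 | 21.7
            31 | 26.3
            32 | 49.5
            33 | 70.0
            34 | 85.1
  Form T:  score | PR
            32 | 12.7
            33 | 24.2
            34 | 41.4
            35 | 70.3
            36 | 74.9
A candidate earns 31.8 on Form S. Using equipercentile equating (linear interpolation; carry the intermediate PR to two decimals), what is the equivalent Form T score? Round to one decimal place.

PR of 31.8 on Form S: 26.3 + (31.8 − 31)/(32 − 31) × (49.5 − 26.3) = 44.86
On Form T, PR 44.86 falls between score 34 (PR 41.4) and 35 (PR 70.3).
Interpolate: 34 + (44.86 − 41.4)/(70.3 − 41.4) × (35 − 34) = 34.1

34.1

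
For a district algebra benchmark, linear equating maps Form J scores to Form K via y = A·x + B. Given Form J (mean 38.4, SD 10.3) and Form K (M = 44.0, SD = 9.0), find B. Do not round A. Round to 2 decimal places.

A = SD_Y / SD_X = 9.0 / 10.3 = 0.873786
B = M_Y − A·M_X = 44.0 − 0.873786 × 38.4 = 10.45

10.45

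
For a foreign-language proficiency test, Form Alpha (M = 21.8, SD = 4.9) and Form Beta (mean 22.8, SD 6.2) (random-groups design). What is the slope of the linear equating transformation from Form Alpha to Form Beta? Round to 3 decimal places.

1.265

A = SD_Y / SD_X = 6.2 / 4.9 = 1.265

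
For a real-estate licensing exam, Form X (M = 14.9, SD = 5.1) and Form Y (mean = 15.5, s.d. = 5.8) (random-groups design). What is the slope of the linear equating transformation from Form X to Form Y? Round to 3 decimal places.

A = SD_Y / SD_X = 5.8 / 5.1 = 1.137

1.137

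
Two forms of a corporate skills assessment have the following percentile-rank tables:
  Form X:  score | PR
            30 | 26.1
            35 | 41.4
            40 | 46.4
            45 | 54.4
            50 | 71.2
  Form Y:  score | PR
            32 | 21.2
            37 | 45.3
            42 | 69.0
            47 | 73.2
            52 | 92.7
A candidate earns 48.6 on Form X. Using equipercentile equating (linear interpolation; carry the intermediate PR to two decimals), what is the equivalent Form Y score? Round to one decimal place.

41.5

PR of 48.6 on Form X: 54.4 + (48.6 − 45)/(50 − 45) × (71.2 − 54.4) = 66.50
On Form Y, PR 66.50 falls between score 37 (PR 45.3) and 42 (PR 69.0).
Interpolate: 37 + (66.50 − 45.3)/(69.0 − 45.3) × (42 − 37) = 41.5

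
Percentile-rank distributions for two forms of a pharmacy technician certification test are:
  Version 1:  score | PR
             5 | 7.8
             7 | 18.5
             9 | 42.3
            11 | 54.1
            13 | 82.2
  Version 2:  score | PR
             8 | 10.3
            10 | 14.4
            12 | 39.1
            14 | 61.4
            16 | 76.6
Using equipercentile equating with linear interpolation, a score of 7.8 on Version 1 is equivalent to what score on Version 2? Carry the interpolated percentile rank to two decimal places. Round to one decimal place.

11.1

PR of 7.8 on Version 1: 18.5 + (7.8 − 7)/(9 − 7) × (42.3 − 18.5) = 28.02
On Version 2, PR 28.02 falls between score 10 (PR 14.4) and 12 (PR 39.1).
Interpolate: 10 + (28.02 − 14.4)/(39.1 − 14.4) × (12 − 10) = 11.1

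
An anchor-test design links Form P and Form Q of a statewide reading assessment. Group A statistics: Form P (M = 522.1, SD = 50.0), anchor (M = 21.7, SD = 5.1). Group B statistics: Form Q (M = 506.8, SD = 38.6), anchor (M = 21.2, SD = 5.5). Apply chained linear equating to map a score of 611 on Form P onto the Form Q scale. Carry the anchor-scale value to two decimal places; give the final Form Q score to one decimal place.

574.0

Form P → anchor (Group A): v = (5.1/50.0)(611 − 522.1) + 21.7 = 30.77
anchor → Form Q (Group B): y = (38.6/5.5)(30.77 − 21.2) + 506.8 = 574.0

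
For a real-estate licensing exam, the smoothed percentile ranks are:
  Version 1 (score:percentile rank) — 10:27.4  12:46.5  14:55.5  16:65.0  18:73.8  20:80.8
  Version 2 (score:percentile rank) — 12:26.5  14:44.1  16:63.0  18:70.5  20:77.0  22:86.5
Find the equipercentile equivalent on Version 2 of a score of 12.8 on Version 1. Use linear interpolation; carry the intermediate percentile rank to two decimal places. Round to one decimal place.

PR of 12.8 on Version 1: 46.5 + (12.8 − 12)/(14 − 12) × (55.5 − 46.5) = 50.10
On Version 2, PR 50.10 falls between score 14 (PR 44.1) and 16 (PR 63.0).
Interpolate: 14 + (50.10 − 44.1)/(63.0 − 44.1) × (16 − 14) = 14.6

14.6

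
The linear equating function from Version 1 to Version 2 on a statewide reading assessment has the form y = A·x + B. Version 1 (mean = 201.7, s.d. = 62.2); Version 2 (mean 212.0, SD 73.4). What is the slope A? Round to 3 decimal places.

1.180

A = SD_Y / SD_X = 73.4 / 62.2 = 1.180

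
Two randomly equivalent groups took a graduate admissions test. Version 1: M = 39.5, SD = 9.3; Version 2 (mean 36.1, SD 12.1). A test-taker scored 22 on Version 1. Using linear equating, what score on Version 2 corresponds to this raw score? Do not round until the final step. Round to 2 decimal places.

Linear equating: y = (SD_Y/SD_X)(x − M_X) + M_Y
y = (12.1/9.3)(22 − 39.5) + 36.1
y = 1.301075 × -17.5 + 36.1 = -22.7688 + 36.1 = 13.33

13.33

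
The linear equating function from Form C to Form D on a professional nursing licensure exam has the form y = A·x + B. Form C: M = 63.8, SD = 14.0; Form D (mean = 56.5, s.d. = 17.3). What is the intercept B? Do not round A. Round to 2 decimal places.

A = SD_Y / SD_X = 17.3 / 14.0 = 1.235714
B = M_Y − A·M_X = 56.5 − 1.235714 × 63.8 = -22.34

-22.34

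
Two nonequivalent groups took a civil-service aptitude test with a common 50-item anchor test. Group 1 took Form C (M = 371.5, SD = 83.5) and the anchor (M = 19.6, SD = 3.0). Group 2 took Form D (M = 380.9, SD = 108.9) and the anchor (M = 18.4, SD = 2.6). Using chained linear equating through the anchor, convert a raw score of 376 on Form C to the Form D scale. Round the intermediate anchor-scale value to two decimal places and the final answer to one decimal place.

437.9

Form C → anchor (Group 1): v = (3.0/83.5)(376 − 371.5) + 19.6 = 19.76
anchor → Form D (Group 2): y = (108.9/2.6)(19.76 − 18.4) + 380.9 = 437.9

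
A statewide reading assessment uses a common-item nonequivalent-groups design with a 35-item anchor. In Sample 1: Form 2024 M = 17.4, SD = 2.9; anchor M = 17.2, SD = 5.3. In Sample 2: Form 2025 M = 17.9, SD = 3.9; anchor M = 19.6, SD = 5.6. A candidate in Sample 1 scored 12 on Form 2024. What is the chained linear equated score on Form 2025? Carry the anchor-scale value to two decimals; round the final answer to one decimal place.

9.4

Form 2024 → anchor (Sample 1): v = (5.3/2.9)(12 − 17.4) + 17.2 = 7.33
anchor → Form 2025 (Sample 2): y = (3.9/5.6)(7.33 − 19.6) + 17.9 = 9.4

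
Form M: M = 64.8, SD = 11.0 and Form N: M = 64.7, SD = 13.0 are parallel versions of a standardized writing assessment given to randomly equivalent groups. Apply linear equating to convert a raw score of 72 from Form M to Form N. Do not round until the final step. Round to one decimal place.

Linear equating: y = (SD_Y/SD_X)(x − M_X) + M_Y
y = (13.0/11.0)(72 − 64.8) + 64.7
y = 1.181818 × 7.2 + 64.7 = 8.5091 + 64.7 = 73.2

73.2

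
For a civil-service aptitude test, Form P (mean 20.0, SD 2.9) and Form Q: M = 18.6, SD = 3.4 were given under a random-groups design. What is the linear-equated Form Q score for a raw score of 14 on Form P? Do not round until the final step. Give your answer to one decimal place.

Linear equating: y = (SD_Y/SD_X)(x − M_X) + M_Y
y = (3.4/2.9)(14 − 20.0) + 18.6
y = 1.172414 × -6.0 + 18.6 = -7.0345 + 18.6 = 11.6

11.6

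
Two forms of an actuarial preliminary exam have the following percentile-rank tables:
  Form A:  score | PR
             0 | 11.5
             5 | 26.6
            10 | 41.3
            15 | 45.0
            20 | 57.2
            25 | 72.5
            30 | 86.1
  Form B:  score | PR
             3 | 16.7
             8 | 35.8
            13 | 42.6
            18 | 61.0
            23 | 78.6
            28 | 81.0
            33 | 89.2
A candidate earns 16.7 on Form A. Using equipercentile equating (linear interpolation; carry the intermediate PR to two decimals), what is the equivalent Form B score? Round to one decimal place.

14.8

PR of 16.7 on Form A: 45.0 + (16.7 − 15)/(20 − 15) × (57.2 − 45.0) = 49.15
On Form B, PR 49.15 falls between score 13 (PR 42.6) and 18 (PR 61.0).
Interpolate: 13 + (49.15 − 42.6)/(61.0 − 42.6) × (18 − 13) = 14.8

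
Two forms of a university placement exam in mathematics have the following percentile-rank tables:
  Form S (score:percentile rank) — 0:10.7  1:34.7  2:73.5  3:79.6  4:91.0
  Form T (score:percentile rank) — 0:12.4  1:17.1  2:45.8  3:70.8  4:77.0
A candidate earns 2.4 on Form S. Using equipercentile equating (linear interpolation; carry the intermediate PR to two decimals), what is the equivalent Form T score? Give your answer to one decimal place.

3.8

PR of 2.4 on Form S: 73.5 + (2.4 − 2)/(3 − 2) × (79.6 − 73.5) = 75.94
On Form T, PR 75.94 falls between score 3 (PR 70.8) and 4 (PR 77.0).
Interpolate: 3 + (75.94 − 70.8)/(77.0 − 70.8) × (4 − 3) = 3.8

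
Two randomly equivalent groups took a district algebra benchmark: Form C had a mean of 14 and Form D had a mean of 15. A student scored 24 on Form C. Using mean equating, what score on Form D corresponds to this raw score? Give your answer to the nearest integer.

Mean equating: y = x + (M_Y − M_X) = 24 + (15 − 14) = 25

25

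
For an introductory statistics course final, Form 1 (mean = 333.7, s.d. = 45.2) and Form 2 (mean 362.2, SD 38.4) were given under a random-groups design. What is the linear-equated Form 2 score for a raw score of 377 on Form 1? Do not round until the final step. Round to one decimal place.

Linear equating: y = (SD_Y/SD_X)(x − M_X) + M_Y
y = (38.4/45.2)(377 − 333.7) + 362.2
y = 0.849558 × 43.3 + 362.2 = 36.7858 + 362.2 = 399.0

399.0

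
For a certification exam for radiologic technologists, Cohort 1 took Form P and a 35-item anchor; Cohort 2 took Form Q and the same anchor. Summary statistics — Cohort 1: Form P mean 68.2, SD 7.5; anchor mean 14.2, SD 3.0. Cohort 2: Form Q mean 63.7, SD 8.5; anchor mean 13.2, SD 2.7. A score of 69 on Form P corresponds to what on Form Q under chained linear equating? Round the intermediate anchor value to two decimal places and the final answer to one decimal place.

Form P → anchor (Cohort 1): v = (3.0/7.5)(69 − 68.2) + 14.2 = 14.52
anchor → Form Q (Cohort 2): y = (8.5/2.7)(14.52 − 13.2) + 63.7 = 67.9

67.9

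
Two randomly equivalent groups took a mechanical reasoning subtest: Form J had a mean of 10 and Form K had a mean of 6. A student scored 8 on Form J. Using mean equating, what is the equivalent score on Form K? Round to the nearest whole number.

Mean equating: y = x + (M_Y − M_X) = 8 + (6 − 10) = 4

4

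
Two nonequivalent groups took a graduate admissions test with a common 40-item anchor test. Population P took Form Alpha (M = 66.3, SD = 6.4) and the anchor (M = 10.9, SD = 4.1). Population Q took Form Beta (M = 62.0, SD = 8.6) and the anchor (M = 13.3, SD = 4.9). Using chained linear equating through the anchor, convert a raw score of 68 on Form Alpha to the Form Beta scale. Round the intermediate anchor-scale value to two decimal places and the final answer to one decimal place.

Form Alpha → anchor (Population P): v = (4.1/6.4)(68 − 66.3) + 10.9 = 11.99
anchor → Form Beta (Population Q): y = (8.6/4.9)(11.99 − 13.3) + 62.0 = 59.7

59.7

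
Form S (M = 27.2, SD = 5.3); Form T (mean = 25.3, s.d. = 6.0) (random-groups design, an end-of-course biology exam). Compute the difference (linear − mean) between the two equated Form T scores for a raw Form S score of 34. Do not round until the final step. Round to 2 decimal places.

Mean-equated: 34 + (25.3 − 27.2) = 32.10
Linear-equated: (6.0/5.3)(34 − 27.2) + 25.3 = 32.998
Difference = 32.998 − 32.10 = 0.90

0.90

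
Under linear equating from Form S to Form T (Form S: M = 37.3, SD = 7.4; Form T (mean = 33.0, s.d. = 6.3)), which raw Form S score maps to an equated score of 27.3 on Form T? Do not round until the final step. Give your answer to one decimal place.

Invert y = (SD_Y/SD_X)(x − M_X) + M_Y:
x = (SD_X/SD_Y)(y − M_Y) + M_X = (7.4/6.3)(27.3 − 33.0) + 37.3
x = 1.174603 × -5.700 + 37.3 = 30.6

30.6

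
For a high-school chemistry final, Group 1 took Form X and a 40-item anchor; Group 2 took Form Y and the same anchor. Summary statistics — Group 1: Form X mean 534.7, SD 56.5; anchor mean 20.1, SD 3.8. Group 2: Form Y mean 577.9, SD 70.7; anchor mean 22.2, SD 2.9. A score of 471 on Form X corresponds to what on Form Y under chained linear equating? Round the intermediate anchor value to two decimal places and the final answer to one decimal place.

Form X → anchor (Group 1): v = (3.8/56.5)(471 − 534.7) + 20.1 = 15.82
anchor → Form Y (Group 2): y = (70.7/2.9)(15.82 − 22.2) + 577.9 = 422.4

422.4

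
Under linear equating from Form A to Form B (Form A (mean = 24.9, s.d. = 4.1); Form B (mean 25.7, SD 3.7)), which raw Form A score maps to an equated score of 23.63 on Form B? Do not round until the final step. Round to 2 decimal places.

22.61

Invert y = (SD_Y/SD_X)(x − M_X) + M_Y:
x = (SD_X/SD_Y)(y − M_Y) + M_X = (4.1/3.7)(23.63 − 25.7) + 24.9
x = 1.108108 × -2.070 + 24.9 = 22.61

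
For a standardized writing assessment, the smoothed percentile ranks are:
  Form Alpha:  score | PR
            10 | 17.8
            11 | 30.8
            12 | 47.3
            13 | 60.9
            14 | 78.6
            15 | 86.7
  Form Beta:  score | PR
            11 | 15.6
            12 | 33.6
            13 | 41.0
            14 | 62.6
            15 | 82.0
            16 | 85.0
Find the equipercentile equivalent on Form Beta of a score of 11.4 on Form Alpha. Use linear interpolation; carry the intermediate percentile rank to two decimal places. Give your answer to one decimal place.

PR of 11.4 on Form Alpha: 30.8 + (11.4 − 11)/(12 − 11) × (47.3 − 30.8) = 37.40
On Form Beta, PR 37.40 falls between score 12 (PR 33.6) and 13 (PR 41.0).
Interpolate: 12 + (37.40 − 33.6)/(41.0 − 33.6) × (13 − 12) = 12.5

12.5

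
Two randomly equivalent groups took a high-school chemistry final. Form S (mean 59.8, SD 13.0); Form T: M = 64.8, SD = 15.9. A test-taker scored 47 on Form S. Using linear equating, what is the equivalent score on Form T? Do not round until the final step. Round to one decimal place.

Linear equating: y = (SD_Y/SD_X)(x − M_X) + M_Y
y = (15.9/13.0)(47 − 59.8) + 64.8
y = 1.223077 × -12.8 + 64.8 = -15.6554 + 64.8 = 49.1

49.1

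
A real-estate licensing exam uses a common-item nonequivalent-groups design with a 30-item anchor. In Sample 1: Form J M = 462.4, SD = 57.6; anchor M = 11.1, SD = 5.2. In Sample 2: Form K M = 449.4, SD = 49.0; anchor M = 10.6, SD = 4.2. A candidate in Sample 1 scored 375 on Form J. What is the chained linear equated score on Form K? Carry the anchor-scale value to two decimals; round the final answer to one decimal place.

363.2

Form J → anchor (Sample 1): v = (5.2/57.6)(375 − 462.4) + 11.1 = 3.21
anchor → Form K (Sample 2): y = (49.0/4.2)(3.21 − 10.6) + 449.4 = 363.2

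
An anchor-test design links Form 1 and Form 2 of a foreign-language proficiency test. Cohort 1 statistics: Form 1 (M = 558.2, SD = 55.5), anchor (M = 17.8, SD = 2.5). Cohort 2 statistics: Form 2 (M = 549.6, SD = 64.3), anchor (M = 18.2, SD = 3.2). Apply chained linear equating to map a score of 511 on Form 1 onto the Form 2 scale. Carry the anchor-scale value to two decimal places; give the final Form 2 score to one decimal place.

Form 1 → anchor (Cohort 1): v = (2.5/55.5)(511 − 558.2) + 17.8 = 15.67
anchor → Form 2 (Cohort 2): y = (64.3/3.2)(15.67 − 18.2) + 549.6 = 498.8

498.8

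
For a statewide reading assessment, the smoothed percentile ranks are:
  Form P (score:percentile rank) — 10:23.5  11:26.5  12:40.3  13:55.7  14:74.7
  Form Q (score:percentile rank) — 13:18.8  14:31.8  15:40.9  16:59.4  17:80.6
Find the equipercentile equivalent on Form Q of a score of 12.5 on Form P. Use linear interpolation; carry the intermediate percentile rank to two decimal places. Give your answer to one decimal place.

15.4

PR of 12.5 on Form P: 40.3 + (12.5 − 12)/(13 − 12) × (55.7 − 40.3) = 48.00
On Form Q, PR 48.00 falls between score 15 (PR 40.9) and 16 (PR 59.4).
Interpolate: 15 + (48.00 − 40.9)/(59.4 − 40.9) × (16 − 15) = 15.4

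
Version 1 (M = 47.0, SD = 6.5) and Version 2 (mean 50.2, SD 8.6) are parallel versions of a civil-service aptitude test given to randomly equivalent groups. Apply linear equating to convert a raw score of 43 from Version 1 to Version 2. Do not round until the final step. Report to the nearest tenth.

44.9

Linear equating: y = (SD_Y/SD_X)(x − M_X) + M_Y
y = (8.6/6.5)(43 − 47.0) + 50.2
y = 1.323077 × -4.0 + 50.2 = -5.2923 + 50.2 = 44.9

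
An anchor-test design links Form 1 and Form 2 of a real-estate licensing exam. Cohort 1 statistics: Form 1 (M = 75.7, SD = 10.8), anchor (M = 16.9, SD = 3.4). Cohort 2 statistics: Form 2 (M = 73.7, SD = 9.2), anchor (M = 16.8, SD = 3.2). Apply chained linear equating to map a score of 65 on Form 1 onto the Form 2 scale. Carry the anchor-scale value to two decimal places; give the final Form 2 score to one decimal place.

Form 1 → anchor (Cohort 1): v = (3.4/10.8)(65 − 75.7) + 16.9 = 13.53
anchor → Form 2 (Cohort 2): y = (9.2/3.2)(13.53 − 16.8) + 73.7 = 64.3

64.3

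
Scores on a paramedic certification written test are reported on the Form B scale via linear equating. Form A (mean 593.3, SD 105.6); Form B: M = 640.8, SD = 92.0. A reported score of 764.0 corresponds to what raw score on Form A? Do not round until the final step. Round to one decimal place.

734.7

Invert y = (SD_Y/SD_X)(x − M_X) + M_Y:
x = (SD_X/SD_Y)(y − M_Y) + M_X = (105.6/92.0)(764.0 − 640.8) + 593.3
x = 1.147826 × 123.200 + 593.3 = 734.7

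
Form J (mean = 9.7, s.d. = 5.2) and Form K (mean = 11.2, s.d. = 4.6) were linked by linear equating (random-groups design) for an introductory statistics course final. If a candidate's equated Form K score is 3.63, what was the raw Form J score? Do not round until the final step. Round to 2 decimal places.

Invert y = (SD_Y/SD_X)(x − M_X) + M_Y:
x = (SD_X/SD_Y)(y − M_Y) + M_X = (5.2/4.6)(3.63 − 11.2) + 9.7
x = 1.130435 × -7.570 + 9.7 = 1.14

1.14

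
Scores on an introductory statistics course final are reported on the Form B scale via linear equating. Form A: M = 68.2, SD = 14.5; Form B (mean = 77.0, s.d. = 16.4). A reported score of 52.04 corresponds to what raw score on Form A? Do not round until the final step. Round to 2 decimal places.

46.13

Invert y = (SD_Y/SD_X)(x − M_X) + M_Y:
x = (SD_X/SD_Y)(y − M_Y) + M_X = (14.5/16.4)(52.04 − 77.0) + 68.2
x = 0.884146 × -24.960 + 68.2 = 46.13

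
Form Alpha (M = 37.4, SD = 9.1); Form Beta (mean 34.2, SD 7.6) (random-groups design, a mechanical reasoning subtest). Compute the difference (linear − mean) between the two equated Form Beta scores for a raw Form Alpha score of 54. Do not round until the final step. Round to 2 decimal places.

-2.74

Mean-equated: 54 + (34.2 − 37.4) = 50.80
Linear-equated: (7.6/9.1)(54 − 37.4) + 34.2 = 48.064
Difference = 48.064 − 50.80 = -2.74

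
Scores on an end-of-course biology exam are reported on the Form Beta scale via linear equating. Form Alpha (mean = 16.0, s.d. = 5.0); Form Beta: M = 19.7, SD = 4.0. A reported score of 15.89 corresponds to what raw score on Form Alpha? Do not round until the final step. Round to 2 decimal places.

11.24

Invert y = (SD_Y/SD_X)(x − M_X) + M_Y:
x = (SD_X/SD_Y)(y − M_Y) + M_X = (5.0/4.0)(15.89 − 19.7) + 16.0
x = 1.250000 × -3.810 + 16.0 = 11.24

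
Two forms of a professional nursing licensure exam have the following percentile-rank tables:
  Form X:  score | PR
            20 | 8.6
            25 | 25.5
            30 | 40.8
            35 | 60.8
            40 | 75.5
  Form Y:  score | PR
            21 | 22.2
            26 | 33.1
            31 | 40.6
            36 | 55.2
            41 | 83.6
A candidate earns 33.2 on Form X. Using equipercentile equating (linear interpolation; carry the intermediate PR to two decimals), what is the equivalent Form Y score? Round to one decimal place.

35.5

PR of 33.2 on Form X: 40.8 + (33.2 − 30)/(35 − 30) × (60.8 − 40.8) = 53.60
On Form Y, PR 53.60 falls between score 31 (PR 40.6) and 36 (PR 55.2).
Interpolate: 31 + (53.60 − 40.6)/(55.2 − 40.6) × (36 − 31) = 35.5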